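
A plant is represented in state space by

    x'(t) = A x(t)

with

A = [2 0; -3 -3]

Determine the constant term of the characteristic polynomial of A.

For a 2×2 matrix, det(sI - A) = s^2 - (tr A)s + det A.
tr A = -1, det A = -6.
So p(s) = s^2 + s - 6.
The constant term is -6.

-6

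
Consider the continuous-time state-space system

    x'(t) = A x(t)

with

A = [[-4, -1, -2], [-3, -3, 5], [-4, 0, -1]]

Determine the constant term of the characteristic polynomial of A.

Expand det(sI - A) for the 3×3 matrix.
p(s) = s^3 + 8s^2 + 8s - 35.
(Check: constant term = det(-A) = (-1)^3 det A = -35; coefficient of s^2 = -tr A = 8.)
The constant term is -35.

-35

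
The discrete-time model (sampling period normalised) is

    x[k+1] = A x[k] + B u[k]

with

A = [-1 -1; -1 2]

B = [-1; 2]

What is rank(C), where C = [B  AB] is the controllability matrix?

2

AB = [[-1], [5]]
Controllability matrix C = [B  AB] = [[-1, -1], [2, 5]]
det(C) = (-1)·5 - (-1)·2 = -5 - (-2) = -3 ≠ 0, so rank(C) = 2.
rank(C) = 2 = n, so the pair (A, B) is completely controllable.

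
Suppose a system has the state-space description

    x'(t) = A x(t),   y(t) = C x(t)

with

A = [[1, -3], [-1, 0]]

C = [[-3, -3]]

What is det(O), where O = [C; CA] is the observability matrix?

CA = [[0, 9]]
Observability matrix O = [C; CA] = [[-3, -3], [0, 9]]
det(O) = (-3)·9 - (-3)·0 = -27 - 0 = -27
Since det(O) ≠ 0, rank(O) = 2 and the system is completely observable.

-27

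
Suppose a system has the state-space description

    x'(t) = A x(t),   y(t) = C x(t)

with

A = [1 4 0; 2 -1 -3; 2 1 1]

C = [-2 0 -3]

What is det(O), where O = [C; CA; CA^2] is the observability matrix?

1416

CA = [[-8, -11, -3]]
CA^2 = [[-36, -24, 30]]
Observability matrix O = [C; CA; CA^2] = [[-2, 0, -3], [-8, -11, -3], [-36, -24, 30]]
Expanding along the first row, det(O) = (-2)·((-11)·30 - (-3)·(-24)) - 0·((-8)·30 - (-3)·(-36)) + (-3)·((-8)·(-24) - (-11)·(-36)) = (-2)·(-402) - 0·(-348) + (-3)·(-204) = 1416
Since det(O) ≠ 0, rank(O) = 3 and the system is completely observable.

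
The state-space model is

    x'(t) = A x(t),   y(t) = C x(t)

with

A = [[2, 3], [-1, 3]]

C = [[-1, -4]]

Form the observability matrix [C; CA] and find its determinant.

23

CA = [[2, -15]]
Observability matrix O = [C; CA] = [[-1, -4], [2, -15]]
det(O) = (-1)·(-15) - (-4)·2 = 15 - (-8) = 23
Since det(O) ≠ 0, rank(O) = 2 and the system is completely observable.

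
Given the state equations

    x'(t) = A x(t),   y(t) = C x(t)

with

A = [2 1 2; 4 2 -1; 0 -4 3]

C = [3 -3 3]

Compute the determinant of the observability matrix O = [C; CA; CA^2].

4833

CA = [[-6, -15, 18]]
CA^2 = [[-72, -108, 57]]
Observability matrix O = [C; CA; CA^2] = [[3, -3, 3], [-6, -15, 18], [-72, -108, 57]]
Expanding along the first row, det(O) = 3·((-15)·57 - 18·(-108)) - (-3)·((-6)·57 - 18·(-72)) + 3·((-6)·(-108) - (-15)·(-72)) = 3·1089 - (-3)·954 + 3·(-432) = 4833
Since det(O) ≠ 0, rank(O) = 3 and the system is completely observable.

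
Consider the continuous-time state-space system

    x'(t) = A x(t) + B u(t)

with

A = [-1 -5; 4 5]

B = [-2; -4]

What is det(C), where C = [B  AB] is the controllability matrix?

AB = [[22], [-28]]
Controllability matrix C = [B  AB] = [[-2, 22], [-4, -28]]
det(C) = (-2)·(-28) - 22·(-4) = 56 - (-88) = 144
Since det(C) ≠ 0, rank(C) = 2 and the system is completely controllable.

144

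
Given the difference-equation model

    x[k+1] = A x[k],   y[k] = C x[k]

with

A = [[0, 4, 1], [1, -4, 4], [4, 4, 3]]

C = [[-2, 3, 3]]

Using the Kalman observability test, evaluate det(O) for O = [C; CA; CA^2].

CA = [[15, -8, 19]]
CA^2 = [[68, 168, 40]]
Observability matrix O = [C; CA; CA^2] = [[-2, 3, 3], [15, -8, 19], [68, 168, 40]]
Expanding along the first row, det(O) = (-2)·((-8)·40 - 19·168) - 3·(15·40 - 19·68) + 3·(15·168 - (-8)·68) = (-2)·(-3512) - 3·(-692) + 3·3064 = 18292
Since det(O) ≠ 0, rank(O) = 3 and the system is completely observable.

18292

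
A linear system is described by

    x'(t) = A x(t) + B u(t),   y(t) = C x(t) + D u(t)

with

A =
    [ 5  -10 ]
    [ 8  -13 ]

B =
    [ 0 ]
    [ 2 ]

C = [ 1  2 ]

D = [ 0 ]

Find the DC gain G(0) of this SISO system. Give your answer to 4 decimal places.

G(0) = C(-A)^{-1}B + D = -C A^{-1} B + D.
det A = 15, so A^{-1} = (1/15)·adj(A) = [[-13/15, 2/3], [-8/15, 1/3]]
A^{-1} B = [4/3, 2/3]^T
C A^{-1} B = 8/3
G(0) = D - C A^{-1} B = 0 - (8/3) = -8/3 ≈ -2.6667

-2.6667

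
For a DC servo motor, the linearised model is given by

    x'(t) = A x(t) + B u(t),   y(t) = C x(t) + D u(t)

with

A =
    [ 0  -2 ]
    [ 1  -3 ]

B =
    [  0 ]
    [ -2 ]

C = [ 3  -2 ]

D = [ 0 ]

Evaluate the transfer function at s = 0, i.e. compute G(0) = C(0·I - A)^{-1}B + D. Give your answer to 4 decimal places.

G(0) = C(-A)^{-1}B + D = -C A^{-1} B + D.
det A = 2, so A^{-1} = (1/2)·adj(A) = [[-3/2, 1], [-1/2, 0]]
A^{-1} B = [-2, 0]^T
C A^{-1} B = -6
G(0) = D - C A^{-1} B = 0 - (-6) = 6

6.0000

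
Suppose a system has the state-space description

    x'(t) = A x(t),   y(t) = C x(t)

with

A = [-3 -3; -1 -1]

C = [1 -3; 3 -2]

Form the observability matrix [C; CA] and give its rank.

2

CA = [[0, 0], [-7, -7]]
Observability matrix O = [C; CA] = [[1, -3], [3, -2], [0, 0], [-7, -7]]
Take the 2×2 submatrix of O formed by rows 1, 2: [[1, -3], [3, -2]]. Its determinant is 1·(-2) - (-3)·3 = -2 - (-9) = 7 ≠ 0.
So rank(O) ≥ 2; since O has 2 columns, rank(O) = 2.
rank(O) = 2 = n, so the pair (A, C) is completely observable.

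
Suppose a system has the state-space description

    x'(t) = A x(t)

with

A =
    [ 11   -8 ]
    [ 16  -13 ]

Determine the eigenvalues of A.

-5, 3

det(sI - A) = s^2 - (tr A)s + det A, with tr A = 11 + (-13) = -2 and det A = 11·(-13) - (-8)·16 = -143 - (-128) = -15.
So p(s) = det(sI - A) = s^2 + 2s - 15.
Factor s^2 + 2s - 15: two numbers with sum -2 and product -15 are 3 and -5, so s^2 + 2s - 15 = (s - 3)(s + 5).
Hence p(s) = (s - 3) (s + 5), with roots -5, 3.
At least one eigenvalue has non-negative real part, so the system is not asymptotically stable.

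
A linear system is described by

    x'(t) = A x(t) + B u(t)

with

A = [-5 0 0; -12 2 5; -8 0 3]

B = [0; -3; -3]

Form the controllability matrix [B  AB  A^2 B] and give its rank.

2

AB = [[0], [-21], [-9]]
A^2B = [[0], [-87], [-27]]
Controllability matrix C = [B  AB  A^2B] = [[0, 0, 0], [-3, -21, -87], [-3, -9, -27]]
Row 1 of C is identically zero, so rank(C) ≤ 2.
The 2×2 minor from rows 2, 3, columns 1, 2 is (-3)·(-9) - (-21)·(-3) = 27 - 63 = -36 ≠ 0, so rank(C) = 2.
rank(C) = 2 < n = 3, so the pair (A, B) is not completely controllable.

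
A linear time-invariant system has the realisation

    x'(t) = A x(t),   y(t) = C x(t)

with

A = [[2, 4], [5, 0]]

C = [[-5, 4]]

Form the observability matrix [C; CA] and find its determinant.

60

CA = [[10, -20]]
Observability matrix O = [C; CA] = [[-5, 4], [10, -20]]
det(O) = (-5)·(-20) - 4·10 = 100 - 40 = 60
Since det(O) ≠ 0, rank(O) = 2 and the system is completely observable.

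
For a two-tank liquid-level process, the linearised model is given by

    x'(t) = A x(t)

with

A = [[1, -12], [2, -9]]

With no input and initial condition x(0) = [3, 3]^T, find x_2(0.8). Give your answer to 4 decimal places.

det(sI - A) = s^2 - (tr A)s + det A, with tr A = 1 + (-9) = -8 and det A = 1·(-9) - (-12)·2 = -9 - (-24) = 15.
So p(s) = det(sI - A) = s^2 + 8s + 15.
Factor s^2 + 8s + 15: two numbers with sum -8 and product 15 are -3 and -5, so s^2 + 8s + 15 = (s + 3)(s + 5).
Hence p(s) = (s + 3) (s + 5), with roots -5, -3.
The eigenvalues -5, -3 are distinct and real, so A is diagonalisable and x(t) = e^{At} x(0) = V diag(e^{λ_i t}) V^{-1} x(0), where the columns of V are the eigenvectors.
λ = -5: A - (-5)I = [[6, -12], [2, -4]]. Row 1 gives 6·v1 + (-12)·v2 = 0, so take v_1 = [2, 1]^T.
λ = -3: A - (-3)I = [[4, -12], [2, -6]]. Row 1 gives 4·v1 + (-12)·v2 = 0, so take v_2 = [3, 1]^T.
V = [v_1 v_2] = [[2, 3], [1, 1]] has det V = -1, so V^{-1} = adj(V)/det V = [[-1, 3], [1, -2]].
Modal coordinates z(0) = V^{-1} x(0): (-1)·3 + 3·3 = 6; 1·3 + (-2)·3 = -3; so z(0) = [6, -3]^T.
x_2(t) = Σ_i (v_i)_2 · z_i(0) · e^{λ_i t} (row 2 of V times the modal terms).
x_2(0.8) = 1·6·e^{-5·0.8} + 1·(-3)·e^{-3·0.8} = 6·0.018316 + (-3)·0.090718 = -0.1623.

-0.1623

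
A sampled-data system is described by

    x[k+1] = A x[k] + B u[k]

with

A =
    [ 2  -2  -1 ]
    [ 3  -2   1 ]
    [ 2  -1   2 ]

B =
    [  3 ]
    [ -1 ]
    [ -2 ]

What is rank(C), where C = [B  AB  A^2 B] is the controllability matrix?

AB = [[10], [9], [3]]
A^2B = [[-1], [15], [17]]
Controllability matrix C = [B  AB  A^2B] = [[3, 10, -1], [-1, 9, 15], [-2, 3, 17]]
det(C) = 3·(9·17 - 15·3) - 10·((-1)·17 - 15·(-2)) + (-1)·((-1)·3 - 9·(-2)) = 3·108 - 10·13 + (-1)·15 = 179 ≠ 0, so rank(C) = 3.
rank(C) = 3 = n, so the pair (A, B) is completely controllable.

3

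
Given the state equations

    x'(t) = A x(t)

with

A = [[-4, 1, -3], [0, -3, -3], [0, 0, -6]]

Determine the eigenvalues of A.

-6, -4, -3

det(sI - A) = s^3 - (tr A)s^2 + (M11 + M22 + M33)s - det A, where Mii is the 2×2 principal minor of A obtained by deleting row i and column i.
tr A = (-4) + (-3) + (-6) = -13; M11 = (-3)·(-6) - (-3)·0 = 18 - 0 = 18; M22 = (-4)·(-6) - (-3)·0 = 24 - 0 = 24; M33 = (-4)·(-3) - 1·0 = 12 - 0 = 12; sum of minors = 54.
det A = (-4)·((-3)·(-6) - (-3)·0) - 1·(0·(-6) - (-3)·0) + (-3)·(0·0 - (-3)·0) = (-4)·18 - 1·0 + (-3)·0 = -72.
So p(s) = det(sI - A) = s^3 + 13s^2 + 54s + 72.
Rational-root test: any integer root divides 72. Testing small divisors, s = -3 works: p(-3) = -27 + 117 + (-162) + 72 = 0, so (s + 3) is a factor.
Dividing, p(s) = (s + 3)(s^2 + 10s + 24).
Factor s^2 + 10s + 24: two numbers with sum -10 and product 24 are -4 and -6, so s^2 + 10s + 24 = (s + 4)(s + 6).
Hence p(s) = (s + 3) (s + 4) (s + 6), with roots -6, -4, -3.
All eigenvalues have negative real part, so the system is asymptotically stable.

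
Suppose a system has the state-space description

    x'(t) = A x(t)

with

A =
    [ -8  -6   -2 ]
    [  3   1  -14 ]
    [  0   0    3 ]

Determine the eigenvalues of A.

-5, -2, 3

det(sI - A) = s^3 - (tr A)s^2 + (M11 + M22 + M33)s - det A, where Mii is the 2×2 principal minor of A obtained by deleting row i and column i.
tr A = (-8) + 1 + 3 = -4; M11 = 1·3 - (-14)·0 = 3 - 0 = 3; M22 = (-8)·3 - (-2)·0 = -24 - 0 = -24; M33 = (-8)·1 - (-6)·3 = -8 - (-18) = 10; sum of minors = -11.
det A = (-8)·(1·3 - (-14)·0) - (-6)·(3·3 - (-14)·0) + (-2)·(3·0 - 1·0) = (-8)·3 - (-6)·9 + (-2)·0 = 30.
So p(s) = det(sI - A) = s^3 + 4s^2 - 11s - 30.
Rational-root test: any integer root divides -30. Testing small divisors, s = -2 works: p(-2) = -8 + 16 + 22 + (-30) = 0, so (s + 2) is a factor.
Dividing, p(s) = (s + 2)(s^2 + 2s - 15).
Factor s^2 + 2s - 15: two numbers with sum -2 and product -15 are 3 and -5, so s^2 + 2s - 15 = (s - 3)(s + 5).
Hence p(s) = (s - 3) (s + 2) (s + 5), with roots -5, -2, 3.
At least one eigenvalue has non-negative real part, so the system is not asymptotically stable.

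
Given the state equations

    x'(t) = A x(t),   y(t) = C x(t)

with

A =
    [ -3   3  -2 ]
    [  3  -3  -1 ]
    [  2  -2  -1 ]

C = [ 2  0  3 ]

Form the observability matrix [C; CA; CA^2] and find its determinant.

CA = [[0, 0, -7]]
CA^2 = [[-14, 14, 7]]
Observability matrix O = [C; CA; CA^2] = [[2, 0, 3], [0, 0, -7], [-14, 14, 7]]
Expanding along the first row, det(O) = 2·(0·7 - (-7)·14) - 0·(0·7 - (-7)·(-14)) + 3·(0·14 - 0·(-14)) = 2·98 - 0·(-98) + 3·0 = 196
Since det(O) ≠ 0, rank(O) = 3 and the system is completely observable.

196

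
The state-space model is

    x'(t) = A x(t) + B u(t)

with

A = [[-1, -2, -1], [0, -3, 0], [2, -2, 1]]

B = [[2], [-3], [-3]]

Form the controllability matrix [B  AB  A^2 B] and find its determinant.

AB = [[7], [9], [7]]
A^2B = [[-32], [-27], [3]]
Controllability matrix C = [B  AB  A^2B] = [[2, 7, -32], [-3, 9, -27], [-3, 7, 3]]
Expanding along the first row, det(C) = 2·(9·3 - (-27)·7) - 7·((-3)·3 - (-27)·(-3)) + (-32)·((-3)·7 - 9·(-3)) = 2·216 - 7·(-90) + (-32)·6 = 870
Since det(C) ≠ 0, rank(C) = 3 and the system is completely controllable.

870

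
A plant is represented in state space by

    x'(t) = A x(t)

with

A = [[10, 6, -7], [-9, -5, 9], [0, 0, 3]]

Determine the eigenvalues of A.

1, 3, 4

det(sI - A) = s^3 - (tr A)s^2 + (M11 + M22 + M33)s - det A, where Mii is the 2×2 principal minor of A obtained by deleting row i and column i.
tr A = 10 + (-5) + 3 = 8; M11 = (-5)·3 - 9·0 = -15 - 0 = -15; M22 = 10·3 - (-7)·0 = 30 - 0 = 30; M33 = 10·(-5) - 6·(-9) = -50 - (-54) = 4; sum of minors = 19.
det A = 10·((-5)·3 - 9·0) - 6·((-9)·3 - 9·0) + (-7)·((-9)·0 - (-5)·0) = 10·(-15) - 6·(-27) + (-7)·0 = 12.
So p(s) = det(sI - A) = s^3 - 8s^2 + 19s - 12.
Rational-root test: any integer root divides -12. Testing small divisors, s = 1 works: p(1) = 1 + (-8) + 19 + (-12) = 0, so (s - 1) is a factor.
Dividing, p(s) = (s - 1)(s^2 - 7s + 12).
Factor s^2 - 7s + 12: two numbers with sum 7 and product 12 are 4 and 3, so s^2 - 7s + 12 = (s - 4)(s - 3).
Hence p(s) = (s - 4) (s - 3) (s - 1), with roots 1, 3, 4.
At least one eigenvalue has non-negative real part, so the system is not asymptotically stable.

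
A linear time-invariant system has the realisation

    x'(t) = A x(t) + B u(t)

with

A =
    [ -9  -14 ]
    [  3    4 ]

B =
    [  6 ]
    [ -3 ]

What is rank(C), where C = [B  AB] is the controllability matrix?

1

AB = [[-12], [6]]
Controllability matrix C = [B  AB] = [[6, -12], [-3, 6]]
Every column of C is a scalar multiple of column 1 = [6, -3] (multipliers 1, -2), so the columns span a one-dimensional space.
C ≠ 0, hence rank(C) = 1.
rank(C) = 1 < n = 2, so the pair (A, B) is not completely controllable.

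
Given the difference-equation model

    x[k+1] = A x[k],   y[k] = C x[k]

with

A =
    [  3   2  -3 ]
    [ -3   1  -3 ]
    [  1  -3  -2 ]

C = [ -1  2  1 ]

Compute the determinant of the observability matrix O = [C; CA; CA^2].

1009

CA = [[-8, -3, -5]]
CA^2 = [[-20, -4, 43]]
Observability matrix O = [C; CA; CA^2] = [[-1, 2, 1], [-8, -3, -5], [-20, -4, 43]]
Expanding along the first row, det(O) = (-1)·((-3)·43 - (-5)·(-4)) - 2·((-8)·43 - (-5)·(-20)) + 1·((-8)·(-4) - (-3)·(-20)) = (-1)·(-149) - 2·(-444) + 1·(-28) = 1009
Since det(O) ≠ 0, rank(O) = 3 and the system is completely observable.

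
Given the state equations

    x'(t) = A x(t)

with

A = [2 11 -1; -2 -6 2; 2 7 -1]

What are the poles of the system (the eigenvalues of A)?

-4, -2, 1

det(sI - A) = s^3 - (tr A)s^2 + (M11 + M22 + M33)s - det A, where Mii is the 2×2 principal minor of A obtained by deleting row i and column i.
tr A = 2 + (-6) + (-1) = -5; M11 = (-6)·(-1) - 2·7 = 6 - 14 = -8; M22 = 2·(-1) - (-1)·2 = -2 - (-2) = 0; M33 = 2·(-6) - 11·(-2) = -12 - (-22) = 10; sum of minors = 2.
det A = 2·((-6)·(-1) - 2·7) - 11·((-2)·(-1) - 2·2) + (-1)·((-2)·7 - (-6)·2) = 2·(-8) - 11·(-2) + (-1)·(-2) = 8.
So p(s) = det(sI - A) = s^3 + 5s^2 + 2s - 8.
Rational-root test: any integer root divides -8. Testing small divisors, s = 1 works: p(1) = 1 + 5 + 2 + (-8) = 0, so (s - 1) is a factor.
Dividing, p(s) = (s - 1)(s^2 + 6s + 8).
Factor s^2 + 6s + 8: two numbers with sum -6 and product 8 are -2 and -4, so s^2 + 6s + 8 = (s + 2)(s + 4).
Hence p(s) = (s - 1) (s + 2) (s + 4), with roots -4, -2, 1.
At least one eigenvalue has non-negative real part, so the system is not asymptotically stable.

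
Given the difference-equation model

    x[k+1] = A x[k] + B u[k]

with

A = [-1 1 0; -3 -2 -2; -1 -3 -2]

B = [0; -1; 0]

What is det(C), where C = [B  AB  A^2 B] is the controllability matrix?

AB = [[-1], [2], [3]]
A^2B = [[3], [-7], [-11]]
Controllability matrix C = [B  AB  A^2B] = [[0, -1, 3], [-1, 2, -7], [0, 3, -11]]
Expanding along the first row, det(C) = 0·(2·(-11) - (-7)·3) - (-1)·((-1)·(-11) - (-7)·0) + 3·((-1)·3 - 2·0) = 0·(-1) - (-1)·11 + 3·(-3) = 2
Since det(C) ≠ 0, rank(C) = 3 and the system is completely controllable.

2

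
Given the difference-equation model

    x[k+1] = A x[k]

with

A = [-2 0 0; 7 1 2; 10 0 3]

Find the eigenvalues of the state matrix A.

det(zI - A) = z^3 - (tr A)z^2 + (M11 + M22 + M33)z - det A, where Mii is the 2×2 principal minor of A obtained by deleting row i and column i.
tr A = (-2) + 1 + 3 = 2; M11 = 1·3 - 2·0 = 3 - 0 = 3; M22 = (-2)·3 - 0·10 = -6 - 0 = -6; M33 = (-2)·1 - 0·7 = -2 - 0 = -2; sum of minors = -5.
det A = (-2)·(1·3 - 2·0) - 0·(7·3 - 2·10) + 0·(7·0 - 1·10) = (-2)·3 - 0·1 + 0·(-10) = -6.
So p(z) = det(zI - A) = z^3 - 2z^2 - 5z + 6.
Rational-root test: any integer root divides 6. Testing small divisors, z = 1 works: p(1) = 1 + (-2) + (-5) + 6 = 0, so (z - 1) is a factor.
Dividing, p(z) = (z - 1)(z^2 - z - 6).
Factor z^2 - z - 6: two numbers with sum 1 and product -6 are 3 and -2, so z^2 - z - 6 = (z - 3)(z + 2).
Hence p(z) = (z - 3) (z - 1) (z + 2), with roots -2, 1, 3.

-2, 1, 3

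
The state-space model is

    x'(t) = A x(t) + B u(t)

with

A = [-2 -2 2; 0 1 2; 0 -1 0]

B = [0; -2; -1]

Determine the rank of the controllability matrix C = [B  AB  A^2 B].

3

AB = [[2], [-4], [2]]
A^2B = [[8], [0], [4]]
Controllability matrix C = [B  AB  A^2B] = [[0, 2, 8], [-2, -4, 0], [-1, 2, 4]]
det(C) = 0·((-4)·4 - 0·2) - 2·((-2)·4 - 0·(-1)) + 8·((-2)·2 - (-4)·(-1)) = 0·(-16) - 2·(-8) + 8·(-8) = -48 ≠ 0, so rank(C) = 3.
rank(C) = 3 = n, so the pair (A, B) is completely controllable.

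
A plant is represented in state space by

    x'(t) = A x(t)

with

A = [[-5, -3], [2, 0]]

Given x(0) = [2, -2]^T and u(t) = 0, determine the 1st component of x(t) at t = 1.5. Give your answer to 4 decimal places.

det(sI - A) = s^2 - (tr A)s + det A, with tr A = (-5) + 0 = -5 and det A = (-5)·0 - (-3)·2 = 0 - (-6) = 6.
So p(s) = det(sI - A) = s^2 + 5s + 6.
Factor s^2 + 5s + 6: two numbers with sum -5 and product 6 are -2 and -3, so s^2 + 5s + 6 = (s + 2)(s + 3).
Hence p(s) = (s + 2) (s + 3), with roots -3, -2.
The eigenvalues -3, -2 are distinct and real, so A is diagonalisable and x(t) = e^{At} x(0) = V diag(e^{λ_i t}) V^{-1} x(0), where the columns of V are the eigenvectors.
λ = -3: A - (-3)I = [[-2, -3], [2, 3]]. Row 1 gives (-2)·v1 + (-3)·v2 = 0, so take v_1 = [3, -2]^T.
λ = -2: A - (-2)I = [[-3, -3], [2, 2]]. Row 1 gives (-3)·v1 + (-3)·v2 = 0, so take v_2 = [1, -1]^T.
V = [v_1 v_2] = [[3, 1], [-2, -1]] has det V = -1, so V^{-1} = adj(V)/det V = [[1, 1], [-2, -3]].
Modal coordinates z(0) = V^{-1} x(0): 1·2 + 1·(-2) = 0; (-2)·2 + (-3)·(-2) = 2; so z(0) = [0, 2]^T.
x_1(t) = Σ_i (v_i)_1 · z_i(0) · e^{λ_i t} (row 1 of V times the modal terms).
x_1(1.5) = 3·0·e^{-3·1.5} + 1·2·e^{-2·1.5} = 0·0.011109 + 2·0.049787 = 0.0996.

0.0996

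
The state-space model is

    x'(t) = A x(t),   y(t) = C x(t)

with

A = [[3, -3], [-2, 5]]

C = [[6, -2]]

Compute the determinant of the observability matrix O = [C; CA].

CA = [[22, -28]]
Observability matrix O = [C; CA] = [[6, -2], [22, -28]]
det(O) = 6·(-28) - (-2)·22 = -168 - (-44) = -124
Since det(O) ≠ 0, rank(O) = 2 and the system is completely observable.

-124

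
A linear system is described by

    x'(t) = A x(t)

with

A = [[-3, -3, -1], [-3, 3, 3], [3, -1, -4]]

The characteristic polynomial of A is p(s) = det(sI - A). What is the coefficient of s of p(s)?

-12

Expand det(sI - A) for the 3×3 matrix.
p(s) = s^3 + 4s^2 - 12s - 42.
(Check: constant term = det(-A) = (-1)^3 det A = -42; coefficient of s^2 = -tr A = 4.)
The coefficient of s is -12.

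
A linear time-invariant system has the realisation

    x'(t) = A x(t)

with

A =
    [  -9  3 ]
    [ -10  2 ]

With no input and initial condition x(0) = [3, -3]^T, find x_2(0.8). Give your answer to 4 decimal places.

-2.5202

det(sI - A) = s^2 - (tr A)s + det A, with tr A = (-9) + 2 = -7 and det A = (-9)·2 - 3·(-10) = -18 - (-30) = 12.
So p(s) = det(sI - A) = s^2 + 7s + 12.
Factor s^2 + 7s + 12: two numbers with sum -7 and product 12 are -3 and -4, so s^2 + 7s + 12 = (s + 3)(s + 4).
Hence p(s) = (s + 3) (s + 4), with roots -4, -3.
The eigenvalues -4, -3 are distinct and real, so A is diagonalisable and x(t) = e^{At} x(0) = V diag(e^{λ_i t}) V^{-1} x(0), where the columns of V are the eigenvectors.
λ = -4: A - (-4)I = [[-5, 3], [-10, 6]]. Row 1 gives (-5)·v1 + 3·v2 = 0, so take v_1 = [-3, -5]^T.
λ = -3: A - (-3)I = [[-6, 3], [-10, 5]]. Row 1 gives (-6)·v1 + 3·v2 = 0, so take v_2 = [1, 2]^T.
V = [v_1 v_2] = [[-3, 1], [-5, 2]] has det V = -1, so V^{-1} = adj(V)/det V = [[-2, 1], [-5, 3]].
Modal coordinates z(0) = V^{-1} x(0): (-2)·3 + 1·(-3) = -9; (-5)·3 + 3·(-3) = -24; so z(0) = [-9, -24]^T.
x_2(t) = Σ_i (v_i)_2 · z_i(0) · e^{λ_i t} (row 2 of V times the modal terms).
x_2(0.8) = (-5)·(-9)·e^{-4·0.8} + 2·(-24)·e^{-3·0.8} = 45·0.040762 + (-48)·0.090718 = -2.5202.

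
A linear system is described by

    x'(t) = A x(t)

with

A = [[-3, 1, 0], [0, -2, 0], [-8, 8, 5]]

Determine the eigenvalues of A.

det(sI - A) = s^3 - (tr A)s^2 + (M11 + M22 + M33)s - det A, where Mii is the 2×2 principal minor of A obtained by deleting row i and column i.
tr A = (-3) + (-2) + 5 = 0; M11 = (-2)·5 - 0·8 = -10 - 0 = -10; M22 = (-3)·5 - 0·(-8) = -15 - 0 = -15; M33 = (-3)·(-2) - 1·0 = 6 - 0 = 6; sum of minors = -19.
det A = (-3)·((-2)·5 - 0·8) - 1·(0·5 - 0·(-8)) + 0·(0·8 - (-2)·(-8)) = (-3)·(-10) - 1·0 + 0·(-16) = 30.
So p(s) = det(sI - A) = s^3 - 19s - 30.
Rational-root test: any integer root divides -30. Testing small divisors, s = -2 works: p(-2) = -8 + 0 + 38 + (-30) = 0, so (s + 2) is a factor.
Dividing, p(s) = (s + 2)(s^2 - 2s - 15).
Factor s^2 - 2s - 15: two numbers with sum 2 and product -15 are 5 and -3, so s^2 - 2s - 15 = (s - 5)(s + 3).
Hence p(s) = (s - 5) (s + 2) (s + 3), with roots -3, -2, 5.
At least one eigenvalue has non-negative real part, so the system is not asymptotically stable.

-3, -2, 5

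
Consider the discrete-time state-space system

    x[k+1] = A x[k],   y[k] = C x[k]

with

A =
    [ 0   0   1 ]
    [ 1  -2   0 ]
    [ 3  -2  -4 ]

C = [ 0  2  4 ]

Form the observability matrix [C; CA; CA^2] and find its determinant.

-8

CA = [[14, -12, -16]]
CA^2 = [[-60, 56, 78]]
Observability matrix O = [C; CA; CA^2] = [[0, 2, 4], [14, -12, -16], [-60, 56, 78]]
Expanding along the first row, det(O) = 0·((-12)·78 - (-16)·56) - 2·(14·78 - (-16)·(-60)) + 4·(14·56 - (-12)·(-60)) = 0·(-40) - 2·132 + 4·64 = -8
Since det(O) ≠ 0, rank(O) = 3 and the system is completely observable.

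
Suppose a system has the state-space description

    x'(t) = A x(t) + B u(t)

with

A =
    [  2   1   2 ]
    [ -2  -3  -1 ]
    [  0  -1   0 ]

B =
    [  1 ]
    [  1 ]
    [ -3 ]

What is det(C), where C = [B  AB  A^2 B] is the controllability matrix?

202

AB = [[-3], [-2], [-1]]
A^2B = [[-10], [13], [2]]
Controllability matrix C = [B  AB  A^2B] = [[1, -3, -10], [1, -2, 13], [-3, -1, 2]]
Expanding along the first row, det(C) = 1·((-2)·2 - 13·(-1)) - (-3)·(1·2 - 13·(-3)) + (-10)·(1·(-1) - (-2)·(-3)) = 1·9 - (-3)·41 + (-10)·(-7) = 202
Since det(C) ≠ 0, rank(C) = 3 and the system is completely controllable.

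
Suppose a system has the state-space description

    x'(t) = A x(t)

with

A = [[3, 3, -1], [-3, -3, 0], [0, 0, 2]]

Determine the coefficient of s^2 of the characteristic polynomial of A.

Expand det(sI - A) for the 3×3 matrix.
p(s) = s^3 - 2s^2.
(Check: constant term = det(-A) = (-1)^3 det A = 0; coefficient of s^2 = -tr A = -2.)
The coefficient of s^2 is -2.

-2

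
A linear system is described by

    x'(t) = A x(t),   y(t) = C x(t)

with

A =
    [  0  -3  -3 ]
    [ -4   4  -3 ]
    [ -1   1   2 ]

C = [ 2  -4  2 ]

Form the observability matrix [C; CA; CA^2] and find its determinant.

CA = [[14, -20, 10]]
CA^2 = [[70, -112, 38]]
Observability matrix O = [C; CA; CA^2] = [[2, -4, 2], [14, -20, 10], [70, -112, 38]]
Expanding along the first row, det(O) = 2·((-20)·38 - 10·(-112)) - (-4)·(14·38 - 10·70) + 2·(14·(-112) - (-20)·70) = 2·360 - (-4)·(-168) + 2·(-168) = -288
Since det(O) ≠ 0, rank(O) = 3 and the system is completely observable.

-288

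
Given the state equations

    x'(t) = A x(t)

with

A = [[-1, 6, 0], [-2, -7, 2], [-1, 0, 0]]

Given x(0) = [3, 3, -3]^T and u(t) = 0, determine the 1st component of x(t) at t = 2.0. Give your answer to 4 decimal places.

det(sI - A) = s^3 - (tr A)s^2 + (M11 + M22 + M33)s - det A, where Mii is the 2×2 principal minor of A obtained by deleting row i and column i.
tr A = (-1) + (-7) + 0 = -8; M11 = (-7)·0 - 2·0 = 0 - 0 = 0; M22 = (-1)·0 - 0·(-1) = 0 - 0 = 0; M33 = (-1)·(-7) - 6·(-2) = 7 - (-12) = 19; sum of minors = 19.
det A = (-1)·((-7)·0 - 2·0) - 6·((-2)·0 - 2·(-1)) + 0·((-2)·0 - (-7)·(-1)) = (-1)·0 - 6·2 + 0·(-7) = -12.
So p(s) = det(sI - A) = s^3 + 8s^2 + 19s + 12.
Rational-root test: any integer root divides 12. Testing small divisors, s = -1 works: p(-1) = -1 + 8 + (-19) + 12 = 0, so (s + 1) is a factor.
Dividing, p(s) = (s + 1)(s^2 + 7s + 12).
Factor s^2 + 7s + 12: two numbers with sum -7 and product 12 are -3 and -4, so s^2 + 7s + 12 = (s + 3)(s + 4).
Hence p(s) = (s + 1) (s + 3) (s + 4), with roots -4, -3, -1.
The eigenvalues -4, -3, -1 are distinct and real, so A is diagonalisable and x(t) = e^{At} x(0) = V diag(e^{λ_i t}) V^{-1} x(0), where the columns of V are the eigenvectors.
λ = -4: A - (-4)I = [[3, 6, 0], [-2, -3, 2], [-1, 0, 4]]. v must be orthogonal to every row; (row 1) × (row 2) = [12, -6, 3], so take v_1 = [-4, 2, -1]^T.
λ = -3: A - (-3)I = [[2, 6, 0], [-2, -4, 2], [-1, 0, 3]]. v must be orthogonal to every row; (row 1) × (row 2) = [12, -4, 4], so take v_2 = [-3, 1, -1]^T.
λ = -1: A - (-1)I = [[0, 6, 0], [-2, -6, 2], [-1, 0, 1]]. v must be orthogonal to every row; (row 1) × (row 2) = [12, 0, 12], so take v_3 = [1, 0, 1]^T.
V = [v_1 v_2 v_3] = [[-4, -3, 1], [2, 1, 0], [-1, -1, 1]] has det V = 1, so V^{-1} = adj(V)/det V = [[1, 2, -1], [-2, -3, 2], [-1, -1, 2]].
Modal coordinates z(0) = V^{-1} x(0): 1·3 + 2·3 + (-1)·(-3) = 12; (-2)·3 + (-3)·3 + 2·(-3) = -21; (-1)·3 + (-1)·3 + 2·(-3) = -12; so z(0) = [12, -21, -12]^T.
x_1(t) = Σ_i (v_i)_1 · z_i(0) · e^{λ_i t} (row 1 of V times the modal terms).
x_1(2.0) = (-4)·12·e^{-4·2.0} + (-3)·(-21)·e^{-3·2.0} + 1·(-12)·e^{-1·2.0} = (-48)·0.00033546 + 63·0.00247875 + (-12)·0.13533528 = -1.4840.

-1.4840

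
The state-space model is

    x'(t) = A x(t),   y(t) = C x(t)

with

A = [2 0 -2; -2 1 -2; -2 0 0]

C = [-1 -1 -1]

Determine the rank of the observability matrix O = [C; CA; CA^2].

3

CA = [[2, -1, 4]]
CA^2 = [[-2, -1, -2]]
Observability matrix O = [C; CA; CA^2] = [[-1, -1, -1], [2, -1, 4], [-2, -1, -2]]
det(O) = (-1)·((-1)·(-2) - 4·(-1)) - (-1)·(2·(-2) - 4·(-2)) + (-1)·(2·(-1) - (-1)·(-2)) = (-1)·6 - (-1)·4 + (-1)·(-4) = 2 ≠ 0, so rank(O) = 3.
rank(O) = 3 = n, so the pair (A, C) is completely observable.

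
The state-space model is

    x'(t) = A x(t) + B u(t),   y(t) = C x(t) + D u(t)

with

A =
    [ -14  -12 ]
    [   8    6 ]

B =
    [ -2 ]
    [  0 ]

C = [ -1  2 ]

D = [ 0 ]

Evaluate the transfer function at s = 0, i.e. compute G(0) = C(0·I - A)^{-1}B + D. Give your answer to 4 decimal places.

-3.6667

G(0) = C(-A)^{-1}B + D = -C A^{-1} B + D.
det A = 12, so A^{-1} = (1/12)·adj(A) = [[1/2, 1], [-2/3, -7/6]]
A^{-1} B = [-1, 4/3]^T
C A^{-1} B = 11/3
G(0) = D - C A^{-1} B = 0 - (11/3) = -11/3 ≈ -3.6667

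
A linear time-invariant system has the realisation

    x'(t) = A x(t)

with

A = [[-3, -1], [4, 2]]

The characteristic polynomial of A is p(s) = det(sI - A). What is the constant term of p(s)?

For a 2×2 matrix, det(sI - A) = s^2 - (tr A)s + det A.
tr A = -1, det A = -2.
So p(s) = s^2 + s - 2.
The constant term is -2.

-2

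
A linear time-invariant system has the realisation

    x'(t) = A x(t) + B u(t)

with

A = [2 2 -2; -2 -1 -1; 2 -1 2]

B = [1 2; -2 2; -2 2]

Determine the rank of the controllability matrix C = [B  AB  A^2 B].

AB = [[2, 4], [2, -8], [0, 6]]
A^2B = [[8, -20], [-6, -6], [2, 28]]
Controllability matrix C = [B  AB  A^2B] = [[1, 2, 2, 4, 8, -20], [-2, 2, 2, -8, -6, -6], [-2, 2, 0, 6, 2, 28]]
Take the 3×3 submatrix of C formed by columns 1, 2, 3: [[1, 2, 2], [-2, 2, 2], [-2, 2, 0]]. Its determinant is 1·(2·0 - 2·2) - 2·((-2)·0 - 2·(-2)) + 2·((-2)·2 - 2·(-2)) = 1·(-4) - 2·4 + 2·0 = -12 ≠ 0.
So rank(C) ≥ 3; since C has 3 rows, rank(C) = 3.
rank(C) = 3 = n, so the pair (A, B) is completely controllable.

3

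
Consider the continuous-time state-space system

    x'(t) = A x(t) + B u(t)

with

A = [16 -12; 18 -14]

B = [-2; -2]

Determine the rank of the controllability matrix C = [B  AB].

1

AB = [[-8], [-8]]
Controllability matrix C = [B  AB] = [[-2, -8], [-2, -8]]
Every column of C is a scalar multiple of column 1 = [-2, -2] (multipliers 1, 4), so the columns span a one-dimensional space.
C ≠ 0, hence rank(C) = 1.
rank(C) = 1 < n = 2, so the pair (A, B) is not completely controllable.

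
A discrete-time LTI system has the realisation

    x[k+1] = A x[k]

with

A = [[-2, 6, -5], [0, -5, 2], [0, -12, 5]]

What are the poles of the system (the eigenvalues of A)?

det(zI - A) = z^3 - (tr A)z^2 + (M11 + M22 + M33)z - det A, where Mii is the 2×2 principal minor of A obtained by deleting row i and column i.
tr A = (-2) + (-5) + 5 = -2; M11 = (-5)·5 - 2·(-12) = -25 - (-24) = -1; M22 = (-2)·5 - (-5)·0 = -10 - 0 = -10; M33 = (-2)·(-5) - 6·0 = 10 - 0 = 10; sum of minors = -1.
det A = (-2)·((-5)·5 - 2·(-12)) - 6·(0·5 - 2·0) + (-5)·(0·(-12) - (-5)·0) = (-2)·(-1) - 6·0 + (-5)·0 = 2.
So p(z) = det(zI - A) = z^3 + 2z^2 - z - 2.
Rational-root test: any integer root divides -2. Testing small divisors, z = -1 works: p(-1) = -1 + 2 + 1 + (-2) = 0, so (z + 1) is a factor.
Dividing, p(z) = (z + 1)(z^2 + z - 2).
Factor z^2 + z - 2: two numbers with sum -1 and product -2 are 1 and -2, so z^2 + z - 2 = (z - 1)(z + 2).
Hence p(z) = (z - 1) (z + 1) (z + 2), with roots -2, -1, 1.

-2, -1, 1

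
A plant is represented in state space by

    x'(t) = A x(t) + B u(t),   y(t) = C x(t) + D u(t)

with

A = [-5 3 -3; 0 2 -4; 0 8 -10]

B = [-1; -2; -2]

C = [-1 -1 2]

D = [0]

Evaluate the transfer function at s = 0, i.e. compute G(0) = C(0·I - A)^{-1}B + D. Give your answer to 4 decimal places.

G(0) = C(-A)^{-1}B + D = -C A^{-1} B + D.
det A = -60, so A^{-1} = (1/-60)·adj(A) = [[-1/5, -1/10, 1/10], [0, -5/6, 1/3], [0, -2/3, 1/6]]
A^{-1} B = [1/5, 1, 1]^T
C A^{-1} B = 4/5
G(0) = D - C A^{-1} B = 0 - (4/5) = -4/5 ≈ -0.8000

-0.8000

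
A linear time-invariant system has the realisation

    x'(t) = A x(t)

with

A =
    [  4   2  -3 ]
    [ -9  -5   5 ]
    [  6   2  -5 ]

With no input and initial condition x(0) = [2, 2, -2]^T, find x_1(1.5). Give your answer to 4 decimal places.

det(sI - A) = s^3 - (tr A)s^2 + (M11 + M22 + M33)s - det A, where Mii is the 2×2 principal minor of A obtained by deleting row i and column i.
tr A = 4 + (-5) + (-5) = -6; M11 = (-5)·(-5) - 5·2 = 25 - 10 = 15; M22 = 4·(-5) - (-3)·6 = -20 - (-18) = -2; M33 = 4·(-5) - 2·(-9) = -20 - (-18) = -2; sum of minors = 11.
det A = 4·((-5)·(-5) - 5·2) - 2·((-9)·(-5) - 5·6) + (-3)·((-9)·2 - (-5)·6) = 4·15 - 2·15 + (-3)·12 = -6.
So p(s) = det(sI - A) = s^3 + 6s^2 + 11s + 6.
Rational-root test: any integer root divides 6. Testing small divisors, s = -1 works: p(-1) = -1 + 6 + (-11) + 6 = 0, so (s + 1) is a factor.
Dividing, p(s) = (s + 1)(s^2 + 5s + 6).
Factor s^2 + 5s + 6: two numbers with sum -5 and product 6 are -2 and -3, so s^2 + 5s + 6 = (s + 2)(s + 3).
Hence p(s) = (s + 1) (s + 2) (s + 3), with roots -3, -2, -1.
The eigenvalues -3, -2, -1 are distinct and real, so A is diagonalisable and x(t) = e^{At} x(0) = V diag(e^{λ_i t}) V^{-1} x(0), where the columns of V are the eigenvectors.
λ = -3: A - (-3)I = [[7, 2, -3], [-9, -2, 5], [6, 2, -2]]. v must be orthogonal to every row; (row 1) × (row 2) = [4, -8, 4], so take v_1 = [-1, 2, -1]^T.
λ = -2: A - (-2)I = [[6, 2, -3], [-9, -3, 5], [6, 2, -3]]. v must be orthogonal to every row; (row 1) × (row 2) = [1, -3, 0], so take v_2 = [1, -3, 0]^T.
λ = -1: A - (-1)I = [[5, 2, -3], [-9, -4, 5], [6, 2, -4]]. v must be orthogonal to every row; (row 1) × (row 2) = [-2, 2, -2], so take v_3 = [1, -1, 1]^T.
V = [v_1 v_2 v_3] = [[-1, 1, 1], [2, -3, -1], [-1, 0, 1]] has det V = -1, so V^{-1} = adj(V)/det V = [[3, 1, -2], [1, 0, -1], [3, 1, -1]].
Modal coordinates z(0) = V^{-1} x(0): 3·2 + 1·2 + (-2)·(-2) = 12; 1·2 + 0·2 + (-1)·(-2) = 4; 3·2 + 1·2 + (-1)·(-2) = 10; so z(0) = [12, 4, 10]^T.
x_1(t) = Σ_i (v_i)_1 · z_i(0) · e^{λ_i t} (row 1 of V times the modal terms).
x_1(1.5) = (-1)·12·e^{-3·1.5} + 1·4·e^{-2·1.5} + 1·10·e^{-1·1.5} = (-12)·0.011109 + 4·0.049787 + 10·0.223130 = 2.2971.

2.2971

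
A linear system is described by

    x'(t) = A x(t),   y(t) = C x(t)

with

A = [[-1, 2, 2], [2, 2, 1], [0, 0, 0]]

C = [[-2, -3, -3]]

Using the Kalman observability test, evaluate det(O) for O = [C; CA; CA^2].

CA = [[-4, -10, -7]]
CA^2 = [[-16, -28, -18]]
Observability matrix O = [C; CA; CA^2] = [[-2, -3, -3], [-4, -10, -7], [-16, -28, -18]]
Expanding along the first row, det(O) = (-2)·((-10)·(-18) - (-7)·(-28)) - (-3)·((-4)·(-18) - (-7)·(-16)) + (-3)·((-4)·(-28) - (-10)·(-16)) = (-2)·(-16) - (-3)·(-40) + (-3)·(-48) = 56
Since det(O) ≠ 0, rank(O) = 3 and the system is completely observable.

56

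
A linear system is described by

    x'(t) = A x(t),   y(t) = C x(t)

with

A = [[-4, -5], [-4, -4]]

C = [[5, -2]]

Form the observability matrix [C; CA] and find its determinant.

CA = [[-12, -17]]
Observability matrix O = [C; CA] = [[5, -2], [-12, -17]]
det(O) = 5·(-17) - (-2)·(-12) = -85 - 24 = -109
Since det(O) ≠ 0, rank(O) = 2 and the system is completely observable.

-109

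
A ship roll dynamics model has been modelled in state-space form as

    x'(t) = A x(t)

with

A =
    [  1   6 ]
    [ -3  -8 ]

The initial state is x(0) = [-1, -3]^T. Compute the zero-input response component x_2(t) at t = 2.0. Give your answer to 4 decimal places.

0.0729

det(sI - A) = s^2 - (tr A)s + det A, with tr A = 1 + (-8) = -7 and det A = 1·(-8) - 6·(-3) = -8 - (-18) = 10.
So p(s) = det(sI - A) = s^2 + 7s + 10.
Factor s^2 + 7s + 10: two numbers with sum -7 and product 10 are -2 and -5, so s^2 + 7s + 10 = (s + 2)(s + 5).
Hence p(s) = (s + 2) (s + 5), with roots -5, -2.
The eigenvalues -5, -2 are distinct and real, so A is diagonalisable and x(t) = e^{At} x(0) = V diag(e^{λ_i t}) V^{-1} x(0), where the columns of V are the eigenvectors.
λ = -5: A - (-5)I = [[6, 6], [-3, -3]]. Row 1 gives 6·v1 + 6·v2 = 0, so take v_1 = [-1, 1]^T.
λ = -2: A - (-2)I = [[3, 6], [-3, -6]]. Row 1 gives 3·v1 + 6·v2 = 0, so take v_2 = [-2, 1]^T.
V = [v_1 v_2] = [[-1, -2], [1, 1]] has det V = 1, so V^{-1} = adj(V)/det V = [[1, 2], [-1, -1]].
Modal coordinates z(0) = V^{-1} x(0): 1·(-1) + 2·(-3) = -7; (-1)·(-1) + (-1)·(-3) = 4; so z(0) = [-7, 4]^T.
x_2(t) = Σ_i (v_i)_2 · z_i(0) · e^{λ_i t} (row 2 of V times the modal terms).
x_2(2.0) = 1·(-7)·e^{-5·2.0} + 1·4·e^{-2·2.0} = (-7)·0.000045 + 4·0.018316 = 0.0729.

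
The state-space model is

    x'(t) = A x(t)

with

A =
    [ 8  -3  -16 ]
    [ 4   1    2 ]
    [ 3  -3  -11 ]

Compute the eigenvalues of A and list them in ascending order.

det(sI - A) = s^3 - (tr A)s^2 + (M11 + M22 + M33)s - det A, where Mii is the 2×2 principal minor of A obtained by deleting row i and column i.
tr A = 8 + 1 + (-11) = -2; M11 = 1·(-11) - 2·(-3) = -11 - (-6) = -5; M22 = 8·(-11) - (-16)·3 = -88 - (-48) = -40; M33 = 8·1 - (-3)·4 = 8 - (-12) = 20; sum of minors = -25.
det A = 8·(1·(-11) - 2·(-3)) - (-3)·(4·(-11) - 2·3) + (-16)·(4·(-3) - 1·3) = 8·(-5) - (-3)·(-50) + (-16)·(-15) = 50.
So p(s) = det(sI - A) = s^3 + 2s^2 - 25s - 50.
Rational-root test: any integer root divides -50. Testing small divisors, s = -2 works: p(-2) = -8 + 8 + 50 + (-50) = 0, so (s + 2) is a factor.
Dividing, p(s) = (s + 2)(s^2 - 25).
Factor s^2 - 25: two numbers with sum 0 and product -25 are 5 and -5, so s^2 - 25 = (s - 5)(s + 5).
Hence p(s) = (s - 5) (s + 2) (s + 5), with roots -5, -2, 5.
At least one eigenvalue has non-negative real part, so the system is not asymptotically stable.

-5, -2, 5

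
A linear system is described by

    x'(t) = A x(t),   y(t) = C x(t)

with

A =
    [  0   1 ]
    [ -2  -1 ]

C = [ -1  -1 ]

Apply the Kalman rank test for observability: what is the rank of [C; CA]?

2

CA = [[2, 0]]
Observability matrix O = [C; CA] = [[-1, -1], [2, 0]]
det(O) = (-1)·0 - (-1)·2 = 0 - (-2) = 2 ≠ 0, so rank(O) = 2.
rank(O) = 2 = n, so the pair (A, C) is completely observable.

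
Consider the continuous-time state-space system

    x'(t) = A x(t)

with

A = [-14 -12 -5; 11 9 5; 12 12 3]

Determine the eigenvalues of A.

det(sI - A) = s^3 - (tr A)s^2 + (M11 + M22 + M33)s - det A, where Mii is the 2×2 principal minor of A obtained by deleting row i and column i.
tr A = (-14) + 9 + 3 = -2; M11 = 9·3 - 5·12 = 27 - 60 = -33; M22 = (-14)·3 - (-5)·12 = -42 - (-60) = 18; M33 = (-14)·9 - (-12)·11 = -126 - (-132) = 6; sum of minors = -9.
det A = (-14)·(9·3 - 5·12) - (-12)·(11·3 - 5·12) + (-5)·(11·12 - 9·12) = (-14)·(-33) - (-12)·(-27) + (-5)·24 = 18.
So p(s) = det(sI - A) = s^3 + 2s^2 - 9s - 18.
Rational-root test: any integer root divides -18. Testing small divisors, s = -2 works: p(-2) = -8 + 8 + 18 + (-18) = 0, so (s + 2) is a factor.
Dividing, p(s) = (s + 2)(s^2 - 9).
Factor s^2 - 9: two numbers with sum 0 and product -9 are 3 and -3, so s^2 - 9 = (s - 3)(s + 3).
Hence p(s) = (s - 3) (s + 2) (s + 3), with roots -3, -2, 3.
At least one eigenvalue has non-negative real part, so the system is not asymptotically stable.

-3, -2, 3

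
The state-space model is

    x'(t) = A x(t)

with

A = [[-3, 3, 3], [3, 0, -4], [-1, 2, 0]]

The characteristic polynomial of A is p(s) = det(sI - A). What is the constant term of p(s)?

Expand det(sI - A) for the 3×3 matrix.
p(s) = s^3 + 3s^2 + 2s - 6.
(Check: constant term = det(-A) = (-1)^3 det A = -6; coefficient of s^2 = -tr A = 3.)
The constant term is -6.

-6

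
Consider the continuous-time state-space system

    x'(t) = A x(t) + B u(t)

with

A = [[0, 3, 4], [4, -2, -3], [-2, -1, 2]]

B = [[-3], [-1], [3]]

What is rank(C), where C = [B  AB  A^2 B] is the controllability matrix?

AB = [[9], [-19], [13]]
A^2B = [[-5], [35], [27]]
Controllability matrix C = [B  AB  A^2B] = [[-3, 9, -5], [-1, -19, 35], [3, 13, 27]]
det(C) = (-3)·((-19)·27 - 35·13) - 9·((-1)·27 - 35·3) + (-5)·((-1)·13 - (-19)·3) = (-3)·(-968) - 9·(-132) + (-5)·44 = 3872 ≠ 0, so rank(C) = 3.
rank(C) = 3 = n, so the pair (A, B) is completely controllable.

3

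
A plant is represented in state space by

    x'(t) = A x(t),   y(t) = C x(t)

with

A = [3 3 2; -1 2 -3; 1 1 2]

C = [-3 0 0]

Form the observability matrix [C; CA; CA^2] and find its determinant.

837

CA = [[-9, -9, -6]]
CA^2 = [[-24, -51, -3]]
Observability matrix O = [C; CA; CA^2] = [[-3, 0, 0], [-9, -9, -6], [-24, -51, -3]]
Expanding along the first row, det(O) = (-3)·((-9)·(-3) - (-6)·(-51)) - 0·((-9)·(-3) - (-6)·(-24)) + 0·((-9)·(-51) - (-9)·(-24)) = (-3)·(-279) - 0·(-117) + 0·243 = 837
Since det(O) ≠ 0, rank(O) = 3 and the system is completely observable.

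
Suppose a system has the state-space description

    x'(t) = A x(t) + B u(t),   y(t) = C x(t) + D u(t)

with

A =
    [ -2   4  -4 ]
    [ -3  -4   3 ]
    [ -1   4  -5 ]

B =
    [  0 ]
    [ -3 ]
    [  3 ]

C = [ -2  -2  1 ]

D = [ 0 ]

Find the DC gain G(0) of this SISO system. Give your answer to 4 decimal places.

1.0000

G(0) = C(-A)^{-1}B + D = -C A^{-1} B + D.
det A = -24, so A^{-1} = (1/-24)·adj(A) = [[-1/3, -1/6, 1/6], [3/4, -1/4, -3/4], [2/3, -1/6, -5/6]]
A^{-1} B = [1, -3/2, -2]^T
C A^{-1} B = -1
G(0) = D - C A^{-1} B = 0 - (-1) = 1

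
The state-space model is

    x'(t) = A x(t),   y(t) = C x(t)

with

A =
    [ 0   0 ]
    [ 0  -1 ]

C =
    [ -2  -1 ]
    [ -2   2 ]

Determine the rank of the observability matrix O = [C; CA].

2

CA = [[0, 1], [0, -2]]
Observability matrix O = [C; CA] = [[-2, -1], [-2, 2], [0, 1], [0, -2]]
Take the 2×2 submatrix of O formed by rows 1, 2: [[-2, -1], [-2, 2]]. Its determinant is (-2)·2 - (-1)·(-2) = -4 - 2 = -6 ≠ 0.
So rank(O) ≥ 2; since O has 2 columns, rank(O) = 2.
rank(O) = 2 = n, so the pair (A, C) is completely observable.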